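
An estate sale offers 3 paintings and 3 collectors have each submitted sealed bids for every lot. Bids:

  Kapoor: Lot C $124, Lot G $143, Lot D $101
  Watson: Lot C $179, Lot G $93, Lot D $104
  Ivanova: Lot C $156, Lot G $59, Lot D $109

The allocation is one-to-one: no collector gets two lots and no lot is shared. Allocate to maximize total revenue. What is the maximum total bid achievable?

This is a one-to-one assignment (maximum-weight bipartite matching).
Optimal: Kapoor→Lot G ($143), Watson→Lot C ($179), Ivanova→Lot D ($109) — total 143+179+109 = $431.
Next-best assignment: Kapoor→Lot G, Watson→Lot D, Ivanova→Lot C = $403.

Maximum total: $431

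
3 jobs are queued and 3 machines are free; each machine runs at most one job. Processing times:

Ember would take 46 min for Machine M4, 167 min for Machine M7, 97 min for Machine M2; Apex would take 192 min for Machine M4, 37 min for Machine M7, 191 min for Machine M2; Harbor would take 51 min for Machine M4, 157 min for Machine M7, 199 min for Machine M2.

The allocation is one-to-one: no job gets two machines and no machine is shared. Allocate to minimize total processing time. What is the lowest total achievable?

Optimal: Ember→Machine M2 (97 min), Apex→Machine M7 (37 min), Harbor→Machine M4 (51 min) — total 97+37+51 = 185 min.
Row-greedy (each job in turn takes its cheapest remaining machine) gives 282 min, worse by 97.
Next-best assignment: Ember→Machine M4, Apex→Machine M7, Harbor→Machine M2 = 282 min.

Minimum total: 185 min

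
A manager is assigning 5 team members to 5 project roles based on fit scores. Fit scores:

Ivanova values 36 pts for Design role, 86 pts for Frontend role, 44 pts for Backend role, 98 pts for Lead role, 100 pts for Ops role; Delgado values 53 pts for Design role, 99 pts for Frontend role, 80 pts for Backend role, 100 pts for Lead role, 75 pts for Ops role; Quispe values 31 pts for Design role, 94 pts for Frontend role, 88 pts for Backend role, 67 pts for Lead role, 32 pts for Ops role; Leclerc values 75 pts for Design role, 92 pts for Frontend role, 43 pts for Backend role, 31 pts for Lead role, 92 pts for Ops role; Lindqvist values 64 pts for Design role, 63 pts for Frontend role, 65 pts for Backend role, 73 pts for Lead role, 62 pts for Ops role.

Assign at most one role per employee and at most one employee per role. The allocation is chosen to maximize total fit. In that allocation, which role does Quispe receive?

Quispe receives Backend role.

Optimal: Ivanova→Ops role (100 pts), Delgado→Lead role (100 pts), Quispe→Backend role (88 pts), Leclerc→Frontend role (92 pts), Lindqvist→Design role (64 pts) — total 100+100+88+92+64 = 444 pts.
Row-greedy (each employee in turn takes its best remaining role) gives 434 pts, worse by 10.
Next-best assignment: Ivanova→Lead role, Delgado→Frontend role, Quispe→Backend role, Leclerc→Ops role, Lindqvist→Design role = 441 pts.
Swapping Ivanova↔Delgado (Ivanova→Lead role 98 pts, Delgado→Ops role 75 pts) loses 27.
Quispe's own top role is Frontend role (94 pts), but forcing Quispe→Frontend role and reassigning the rest optimally gives only 434 pts — worse by 10.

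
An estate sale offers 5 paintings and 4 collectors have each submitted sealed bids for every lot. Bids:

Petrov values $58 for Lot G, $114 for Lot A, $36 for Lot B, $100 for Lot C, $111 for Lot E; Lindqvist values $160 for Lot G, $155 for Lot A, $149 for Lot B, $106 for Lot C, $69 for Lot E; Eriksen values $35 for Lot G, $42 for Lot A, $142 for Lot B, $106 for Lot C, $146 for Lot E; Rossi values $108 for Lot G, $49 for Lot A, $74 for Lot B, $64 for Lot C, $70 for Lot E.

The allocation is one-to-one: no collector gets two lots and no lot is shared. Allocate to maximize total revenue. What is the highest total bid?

Max total: $517

Treat this as an assignment problem: match each collector to one lot.
Optimal: Petrov→Lot A ($114), Lindqvist→Lot B ($149), Eriksen→Lot E ($146), Rossi→Lot G ($108) — total 114+149+146+108 = $517.
Column-greedy (each lot in turn goes to its best remaining collector) gives $480, worse by 37.
Every other assignment is strictly worse.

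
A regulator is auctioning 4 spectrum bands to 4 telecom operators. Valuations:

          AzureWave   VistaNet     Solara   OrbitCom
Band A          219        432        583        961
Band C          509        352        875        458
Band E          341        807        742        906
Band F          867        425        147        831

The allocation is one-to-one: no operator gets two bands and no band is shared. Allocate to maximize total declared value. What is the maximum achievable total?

Maximum total: $3510M

This is the linear assignment problem.
Optimal: AzureWave→Band F ($867M), VistaNet→Band E ($807M), Solara→Band C ($875M), OrbitCom→Band A ($961M) — total 867+807+875+961 = $3510M.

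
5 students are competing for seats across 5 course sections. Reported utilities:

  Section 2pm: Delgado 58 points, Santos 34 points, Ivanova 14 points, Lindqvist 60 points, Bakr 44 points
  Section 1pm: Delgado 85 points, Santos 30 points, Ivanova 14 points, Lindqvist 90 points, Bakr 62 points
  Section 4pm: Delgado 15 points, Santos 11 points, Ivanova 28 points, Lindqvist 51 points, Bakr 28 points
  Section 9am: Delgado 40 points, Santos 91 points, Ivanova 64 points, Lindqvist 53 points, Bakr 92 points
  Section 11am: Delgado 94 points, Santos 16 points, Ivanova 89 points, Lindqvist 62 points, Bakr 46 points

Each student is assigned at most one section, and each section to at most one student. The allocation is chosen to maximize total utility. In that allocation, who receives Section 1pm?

This is the linear assignment problem.
Optimal: Delgado→Section 1pm (85 points), Santos→Section 9am (91 points), Ivanova→Section 11am (89 points), Lindqvist→Section 4pm (51 points), Bakr→Section 2pm (44 points) — total 85+91+89+51+44 = 360 points.
Column-greedy (each section in turn goes to its best remaining student) gives 281 points, worse by 79.
Next-best assignment: Delgado→Section 2pm, Santos→Section 9am, Ivanova→Section 11am, Lindqvist→Section 1pm, Bakr→Section 4pm = 356 points.
No other one-to-one assignment exceeds 360 points.
Delgado's own top section is Section 11am (94 points), but forcing Delgado→Section 11am and reassigning the rest optimally gives only 347 points — worse by 13.

Delgado receives Section 1pm.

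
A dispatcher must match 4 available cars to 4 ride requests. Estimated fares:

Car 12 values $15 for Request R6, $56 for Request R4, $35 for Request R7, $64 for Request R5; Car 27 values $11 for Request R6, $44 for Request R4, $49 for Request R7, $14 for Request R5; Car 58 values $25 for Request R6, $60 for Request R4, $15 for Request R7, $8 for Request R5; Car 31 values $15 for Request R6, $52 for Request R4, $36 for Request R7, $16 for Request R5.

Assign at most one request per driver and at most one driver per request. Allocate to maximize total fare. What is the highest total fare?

Optimal: Car 12→Request R5 ($64), Car 27→Request R7 ($49), Car 58→Request R6 ($25), Car 31→Request R4 ($52) — total 64+49+25+52 = $190.
Max-entry greedy (repeatedly take the single best remaining cell) gives $188, worse by 2.
Next-best assignment: Car 12→Request R5, Car 27→Request R7, Car 58→Request R4, Car 31→Request R6 = $188.

Maximum total: $190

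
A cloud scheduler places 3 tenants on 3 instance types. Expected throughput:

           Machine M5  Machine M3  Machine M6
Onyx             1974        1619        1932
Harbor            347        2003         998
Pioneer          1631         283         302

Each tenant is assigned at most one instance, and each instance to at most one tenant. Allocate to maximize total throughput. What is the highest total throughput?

Treat this as an assignment problem: match each tenant to one instance.
Optimal: Onyx→Machine M6 (1932 ops/s), Harbor→Machine M3 (2003 ops/s), Pioneer→Machine M5 (1631 ops/s) — total 1932+2003+1631 = 5566 ops/s.
Column-greedy (each instance in turn goes to its best remaining tenant) gives 4279 ops/s, worse by 1287.
Next-best assignment: Onyx→Machine M5, Harbor→Machine M3, Pioneer→Machine M6 = 4279 ops/s.
No other one-to-one assignment exceeds 5566 ops/s.

Max total: 5566 ops/s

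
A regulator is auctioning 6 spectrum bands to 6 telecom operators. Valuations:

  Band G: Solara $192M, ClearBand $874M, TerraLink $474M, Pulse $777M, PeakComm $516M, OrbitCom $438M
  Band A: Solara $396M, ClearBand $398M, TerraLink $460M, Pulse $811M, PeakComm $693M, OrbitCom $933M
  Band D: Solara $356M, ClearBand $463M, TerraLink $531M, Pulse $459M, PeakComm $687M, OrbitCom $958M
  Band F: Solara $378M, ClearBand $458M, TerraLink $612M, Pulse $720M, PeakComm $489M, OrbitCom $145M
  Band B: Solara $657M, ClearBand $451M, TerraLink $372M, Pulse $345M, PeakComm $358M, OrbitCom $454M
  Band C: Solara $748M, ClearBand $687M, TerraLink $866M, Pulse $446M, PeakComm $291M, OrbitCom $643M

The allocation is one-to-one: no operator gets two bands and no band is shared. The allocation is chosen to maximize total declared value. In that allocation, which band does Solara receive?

Solara receives Band B.

Optimal: Solara→Band B ($657M), ClearBand→Band G ($874M), TerraLink→Band C ($866M), Pulse→Band F ($720M), PeakComm→Band A ($693M), OrbitCom→Band D ($958M) — total 657+874+866+720+693+958 = $4768M.
Column-greedy (each band in turn goes to its best remaining operator) gives $4737M, worse by 31.
Swapping ClearBand↔Pulse (ClearBand→Band F $458M, Pulse→Band G $777M) loses 359.
Checked against all permutations: $4768M is optimal.
Solara's own top band is Band C ($748M), but forcing Solara→Band C and reassigning the rest optimally gives only $4365M — worse by 403.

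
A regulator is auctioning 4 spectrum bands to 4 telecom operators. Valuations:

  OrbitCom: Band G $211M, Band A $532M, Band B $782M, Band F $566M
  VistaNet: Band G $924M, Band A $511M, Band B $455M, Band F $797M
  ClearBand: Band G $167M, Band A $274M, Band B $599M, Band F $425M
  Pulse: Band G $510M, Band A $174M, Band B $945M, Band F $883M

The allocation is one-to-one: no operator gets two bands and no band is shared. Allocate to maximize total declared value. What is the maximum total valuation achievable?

Optimal: OrbitCom→Band A ($532M), VistaNet→Band G ($924M), ClearBand→Band B ($599M), Pulse→Band F ($883M) — total 532+924+599+883 = $2938M.
Max-entry greedy (repeatedly take the single best remaining cell) gives $2709M, worse by 229.
Swapping OrbitCom↔Pulse (OrbitCom→Band F $566M, Pulse→Band A $174M) loses 675.

Maximum total: $2938M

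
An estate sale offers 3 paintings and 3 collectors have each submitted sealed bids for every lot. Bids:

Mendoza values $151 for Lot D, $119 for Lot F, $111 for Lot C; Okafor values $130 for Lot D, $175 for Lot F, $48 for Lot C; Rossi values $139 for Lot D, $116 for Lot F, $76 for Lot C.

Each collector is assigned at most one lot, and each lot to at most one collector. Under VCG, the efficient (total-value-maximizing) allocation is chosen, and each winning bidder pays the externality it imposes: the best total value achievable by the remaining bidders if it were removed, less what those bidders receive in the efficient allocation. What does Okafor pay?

Okafor pays $17.

Efficient allocation: Mendoza→Lot C ($111), Okafor→Lot F ($175), Rossi→Lot D ($139); total welfare W = $425.
Okafor receives Lot F at value $175, so the others get W − 175 = $250.
Without Okafor: best allocation of the remaining 2 bidders over all 3 lots is Mendoza→Lot D ($151), Rossi→Lot F ($116), total $267.
VCG payment = (others' best without Okafor) − (others' welfare with Okafor) = 267 − 250 = $17.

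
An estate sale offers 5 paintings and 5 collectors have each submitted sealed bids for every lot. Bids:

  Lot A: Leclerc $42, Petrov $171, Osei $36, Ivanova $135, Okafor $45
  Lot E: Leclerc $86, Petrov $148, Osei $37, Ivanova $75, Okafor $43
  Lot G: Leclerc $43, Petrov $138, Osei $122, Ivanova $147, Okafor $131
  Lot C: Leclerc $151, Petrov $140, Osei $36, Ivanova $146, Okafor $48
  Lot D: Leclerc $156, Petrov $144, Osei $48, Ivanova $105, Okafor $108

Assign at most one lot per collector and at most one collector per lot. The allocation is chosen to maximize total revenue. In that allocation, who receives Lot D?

Optimal: Leclerc→Lot C ($151), Petrov→Lot E ($148), Osei→Lot G ($122), Ivanova→Lot A ($135), Okafor→Lot D ($108) — total 151+148+122+135+108 = $664.
Column-greedy (each lot in turn goes to its best remaining collector) gives $500, worse by 164.
Next-best assignment: Leclerc→Lot D, Petrov→Lot A, Osei→Lot E, Ivanova→Lot C, Okafor→Lot G = $641.
Okafor's own top lot is Lot G ($131), but forcing Okafor→Lot G and reassigning the rest optimally gives only $641 — worse by 23.

Okafor receives Lot D.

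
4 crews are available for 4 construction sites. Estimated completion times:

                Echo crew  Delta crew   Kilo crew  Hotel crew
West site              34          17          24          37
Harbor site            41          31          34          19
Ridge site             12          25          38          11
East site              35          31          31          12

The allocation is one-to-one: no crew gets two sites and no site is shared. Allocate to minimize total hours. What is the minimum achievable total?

Minimum total: 75 hours

This is a one-to-one assignment (minimum-cost bipartite matching).
Optimal: Echo crew→Ridge site (12 hours), Delta crew→West site (17 hours), Kilo crew→Harbor site (34 hours), Hotel crew→East site (12 hours) — total 12+17+34+12 = 75 hours.
Min-entry greedy (repeatedly take the single cheapest remaining cell) gives 100 hours, worse by 25.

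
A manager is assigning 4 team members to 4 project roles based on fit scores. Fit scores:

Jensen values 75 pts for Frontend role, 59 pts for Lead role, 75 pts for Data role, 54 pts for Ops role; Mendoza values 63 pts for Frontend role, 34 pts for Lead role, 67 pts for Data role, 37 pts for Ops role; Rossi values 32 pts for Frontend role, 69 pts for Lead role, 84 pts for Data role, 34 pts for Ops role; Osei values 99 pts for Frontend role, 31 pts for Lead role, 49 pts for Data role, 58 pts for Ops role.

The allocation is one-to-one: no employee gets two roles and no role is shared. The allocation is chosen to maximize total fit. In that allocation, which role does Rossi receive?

Optimal: Jensen→Ops role (54 pts), Mendoza→Data role (67 pts), Rossi→Lead role (69 pts), Osei→Frontend role (99 pts) — total 54+67+69+99 = 289 pts.
Row-greedy (each employee in turn takes its best remaining role) gives 269 pts, worse by 20.
Rossi's own top role is Data role (84 pts), but forcing Rossi→Data role and reassigning the rest optimally gives only 279 pts — worse by 10.

Rossi receives Lead role.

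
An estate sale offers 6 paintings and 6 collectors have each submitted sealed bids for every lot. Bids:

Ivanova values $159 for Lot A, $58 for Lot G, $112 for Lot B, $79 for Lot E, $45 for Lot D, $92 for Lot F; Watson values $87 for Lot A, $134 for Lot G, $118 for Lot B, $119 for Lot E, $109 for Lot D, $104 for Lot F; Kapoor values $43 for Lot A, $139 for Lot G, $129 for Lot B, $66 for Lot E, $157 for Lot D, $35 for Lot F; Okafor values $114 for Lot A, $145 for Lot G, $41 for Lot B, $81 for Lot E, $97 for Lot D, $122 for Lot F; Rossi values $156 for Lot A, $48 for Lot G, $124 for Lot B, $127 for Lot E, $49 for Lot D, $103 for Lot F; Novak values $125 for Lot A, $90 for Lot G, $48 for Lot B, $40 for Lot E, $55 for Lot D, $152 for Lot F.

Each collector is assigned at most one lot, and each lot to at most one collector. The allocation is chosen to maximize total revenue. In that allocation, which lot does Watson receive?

Watson receives Lot B.

This is the linear assignment problem.
Optimal: Ivanova→Lot A ($159), Watson→Lot B ($118), Kapoor→Lot D ($157), Okafor→Lot G ($145), Rossi→Lot E ($127), Novak→Lot F ($152) — total 159+118+157+145+127+152 = $858.
Row-greedy (each collector in turn takes its best remaining lot) gives $747, worse by 111.
Swapping Ivanova↔Okafor (Ivanova→Lot G $58, Okafor→Lot A $114) loses 132.
Watson's own top lot is Lot G ($134), but forcing Watson→Lot G and reassigning the rest optimally gives only $807 — worse by 51.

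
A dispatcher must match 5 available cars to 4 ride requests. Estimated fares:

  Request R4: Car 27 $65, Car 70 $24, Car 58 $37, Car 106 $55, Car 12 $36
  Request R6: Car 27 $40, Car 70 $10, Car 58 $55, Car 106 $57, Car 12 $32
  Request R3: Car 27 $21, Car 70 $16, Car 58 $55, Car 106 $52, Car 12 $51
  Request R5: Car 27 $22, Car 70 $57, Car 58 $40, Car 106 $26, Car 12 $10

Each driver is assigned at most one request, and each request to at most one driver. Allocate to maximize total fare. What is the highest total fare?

Optimal: Car 27→Request R4 ($65), Car 106→Request R6 ($57), Car 58→Request R3 ($55), Car 70→Request R5 ($57) — total 65+57+55+57 = $234.
Row-greedy (each driver in turn takes its best remaining request) gives $229, worse by 5.
Every other assignment is strictly worse.

Maximum total: $234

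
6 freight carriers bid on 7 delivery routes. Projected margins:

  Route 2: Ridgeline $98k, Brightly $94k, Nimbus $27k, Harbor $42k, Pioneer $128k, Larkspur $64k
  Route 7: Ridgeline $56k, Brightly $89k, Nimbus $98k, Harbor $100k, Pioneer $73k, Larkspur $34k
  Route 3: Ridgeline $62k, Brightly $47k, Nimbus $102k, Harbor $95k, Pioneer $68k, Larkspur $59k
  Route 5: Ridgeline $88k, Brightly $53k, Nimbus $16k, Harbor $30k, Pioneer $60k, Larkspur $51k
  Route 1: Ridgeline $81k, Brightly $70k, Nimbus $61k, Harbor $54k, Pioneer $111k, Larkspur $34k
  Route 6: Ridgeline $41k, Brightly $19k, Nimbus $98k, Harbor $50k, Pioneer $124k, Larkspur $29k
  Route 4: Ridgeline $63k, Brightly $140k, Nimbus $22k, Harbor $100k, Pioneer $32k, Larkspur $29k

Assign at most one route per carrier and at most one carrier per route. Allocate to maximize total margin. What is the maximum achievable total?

Maximum total: $618k

Optimal: Ridgeline→Route 5 ($88k), Brightly→Route 4 ($140k), Nimbus→Route 3 ($102k), Harbor→Route 7 ($100k), Pioneer→Route 6 ($124k), Larkspur→Route 2 ($64k) — total 88+140+102+100+124+64 = $618k.
Row-greedy (each carrier in turn takes its best remaining route) gives $615k, worse by 3.
Next-best assignment: Ridgeline→Route 2, Brightly→Route 4, Nimbus→Route 3, Harbor→Route 7, Pioneer→Route 6, Larkspur→Route 5 = $615k.
Swapping Pioneer↔Harbor (Pioneer→Route 7 $73k, Harbor→Route 6 $50k) loses 101.
No other one-to-one assignment exceeds $618k.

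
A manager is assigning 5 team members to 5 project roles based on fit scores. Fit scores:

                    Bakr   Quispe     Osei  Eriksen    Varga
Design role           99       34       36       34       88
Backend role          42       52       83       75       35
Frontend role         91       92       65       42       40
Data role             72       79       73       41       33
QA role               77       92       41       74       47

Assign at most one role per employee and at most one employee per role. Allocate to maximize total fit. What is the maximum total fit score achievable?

Maximum total: 419 pts

This is a one-to-one assignment (maximum-weight bipartite matching).
Optimal: Bakr→Frontend role (91 pts), Quispe→QA role (92 pts), Osei→Data role (73 pts), Eriksen→Backend role (75 pts), Varga→Design role (88 pts) — total 91+92+73+75+88 = 419 pts.
Max-entry greedy (repeatedly take the single best remaining cell) gives 381 pts, worse by 38.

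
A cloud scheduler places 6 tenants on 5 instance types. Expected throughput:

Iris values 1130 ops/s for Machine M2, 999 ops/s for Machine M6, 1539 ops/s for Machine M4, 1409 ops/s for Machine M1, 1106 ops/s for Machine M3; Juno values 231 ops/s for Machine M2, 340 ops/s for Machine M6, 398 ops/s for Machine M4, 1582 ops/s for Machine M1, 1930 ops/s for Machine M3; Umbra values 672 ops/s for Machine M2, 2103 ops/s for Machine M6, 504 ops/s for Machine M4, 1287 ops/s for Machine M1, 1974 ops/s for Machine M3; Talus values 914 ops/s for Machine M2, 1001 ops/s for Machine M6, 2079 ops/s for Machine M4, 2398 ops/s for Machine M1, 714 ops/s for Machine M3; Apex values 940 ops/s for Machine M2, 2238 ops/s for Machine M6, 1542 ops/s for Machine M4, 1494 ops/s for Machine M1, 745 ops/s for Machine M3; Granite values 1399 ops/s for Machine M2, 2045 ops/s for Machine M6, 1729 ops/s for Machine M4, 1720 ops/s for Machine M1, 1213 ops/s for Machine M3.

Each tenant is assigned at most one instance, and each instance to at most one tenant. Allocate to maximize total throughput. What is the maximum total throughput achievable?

Optimal: Granite→Machine M2 (1399 ops/s), Apex→Machine M6 (2238 ops/s), Iris→Machine M4 (1539 ops/s), Talus→Machine M1 (2398 ops/s), Umbra→Machine M3 (1974 ops/s) — total 1399+2238+1539+2398+1974 = 9548 ops/s.
Row-greedy (each tenant in turn takes its best remaining instance) gives 8910 ops/s, worse by 638.
Next-best assignment: Granite→Machine M2, Apex→Machine M6, Iris→Machine M4, Talus→Machine M1, Juno→Machine M3 = 9504 ops/s.
Swapping Granite↔Iris (Granite→Machine M4 1729 ops/s, Iris→Machine M2 1130 ops/s) loses 79.

Maximum total: 9548 ops/s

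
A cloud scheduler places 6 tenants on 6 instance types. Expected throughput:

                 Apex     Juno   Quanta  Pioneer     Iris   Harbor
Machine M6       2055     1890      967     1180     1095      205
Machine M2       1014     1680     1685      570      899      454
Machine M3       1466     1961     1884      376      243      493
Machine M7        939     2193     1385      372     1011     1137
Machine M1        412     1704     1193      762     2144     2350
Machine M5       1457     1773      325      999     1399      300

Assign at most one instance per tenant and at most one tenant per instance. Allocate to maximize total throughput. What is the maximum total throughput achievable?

Maximum total: 10451 ops/s

Optimal: Apex→Machine M6 (2055 ops/s), Juno→Machine M7 (2193 ops/s), Quanta→Machine M3 (1884 ops/s), Pioneer→Machine M2 (570 ops/s), Iris→Machine M5 (1399 ops/s), Harbor→Machine M1 (2350 ops/s) — total 2055+2193+1884+570+1399+2350 = 10451 ops/s.
Column-greedy (each instance in turn goes to its best remaining tenant) gives 9981 ops/s, worse by 470.
Next-best assignment: Apex→Machine M6, Juno→Machine M7, Quanta→Machine M3, Pioneer→Machine M5, Iris→Machine M2, Harbor→Machine M1 = 10380 ops/s.
Every other assignment is strictly worse.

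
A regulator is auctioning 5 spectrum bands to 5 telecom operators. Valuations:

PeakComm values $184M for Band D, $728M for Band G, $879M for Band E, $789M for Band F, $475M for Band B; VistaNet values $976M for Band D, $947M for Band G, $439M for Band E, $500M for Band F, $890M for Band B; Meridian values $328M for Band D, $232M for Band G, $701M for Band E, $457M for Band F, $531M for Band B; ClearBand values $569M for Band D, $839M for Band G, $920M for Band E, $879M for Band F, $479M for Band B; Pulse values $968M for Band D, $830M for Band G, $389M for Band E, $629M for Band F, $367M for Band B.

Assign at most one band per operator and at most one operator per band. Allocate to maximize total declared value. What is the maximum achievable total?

Maximum total: $4204M

Optimal: PeakComm→Band E ($879M), VistaNet→Band G ($947M), Meridian→Band B ($531M), ClearBand→Band F ($879M), Pulse→Band D ($968M) — total 879+947+531+879+968 = $4204M.
Every other assignment is strictly worse.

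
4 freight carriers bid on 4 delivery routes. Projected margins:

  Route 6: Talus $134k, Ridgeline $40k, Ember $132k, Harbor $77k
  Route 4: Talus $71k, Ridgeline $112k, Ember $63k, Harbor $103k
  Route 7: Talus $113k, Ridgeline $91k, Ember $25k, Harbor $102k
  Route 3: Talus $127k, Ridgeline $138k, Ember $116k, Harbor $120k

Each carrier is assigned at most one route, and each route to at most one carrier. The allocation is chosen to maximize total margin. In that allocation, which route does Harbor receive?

Treat this as an assignment problem: match each carrier to one route.
Optimal: Talus→Route 7 ($113k), Ridgeline→Route 3 ($138k), Ember→Route 6 ($132k), Harbor→Route 4 ($103k) — total 113+138+132+103 = $486k.
Column-greedy (each route in turn goes to its best remaining carrier) gives $464k, worse by 22.
Every other assignment is strictly worse.
Harbor's own top route is Route 3 ($120k), but forcing Harbor→Route 3 and reassigning the rest optimally gives only $477k — worse by 9.

Harbor receives Route 4.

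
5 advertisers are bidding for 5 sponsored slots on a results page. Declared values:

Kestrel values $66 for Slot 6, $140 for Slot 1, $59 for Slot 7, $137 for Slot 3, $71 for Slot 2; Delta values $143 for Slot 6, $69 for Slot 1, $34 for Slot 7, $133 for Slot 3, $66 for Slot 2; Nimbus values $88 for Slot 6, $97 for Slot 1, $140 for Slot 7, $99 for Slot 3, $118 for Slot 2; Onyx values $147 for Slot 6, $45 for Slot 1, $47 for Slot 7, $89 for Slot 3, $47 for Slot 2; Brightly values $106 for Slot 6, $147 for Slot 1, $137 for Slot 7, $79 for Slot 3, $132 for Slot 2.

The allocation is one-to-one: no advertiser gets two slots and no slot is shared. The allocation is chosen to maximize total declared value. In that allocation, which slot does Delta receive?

Delta receives Slot 3.

Optimal: Kestrel→Slot 1 ($140), Delta→Slot 3 ($133), Nimbus→Slot 7 ($140), Onyx→Slot 6 ($147), Brightly→Slot 2 ($132) — total 140+133+140+147+132 = $692.
Max-entry greedy (repeatedly take the single best remaining cell) gives $637, worse by 55.
Next-best assignment: Kestrel→Slot 1, Delta→Slot 3, Nimbus→Slot 2, Onyx→Slot 6, Brightly→Slot 7 = $675.
Swapping Brightly↔Delta (Brightly→Slot 3 $79, Delta→Slot 2 $66) loses 120.
Checked against all permutations: $692 is optimal.
Delta's own top slot is Slot 6 ($143), but forcing Delta→Slot 6 and reassigning the rest optimally gives only $644 — worse by 48.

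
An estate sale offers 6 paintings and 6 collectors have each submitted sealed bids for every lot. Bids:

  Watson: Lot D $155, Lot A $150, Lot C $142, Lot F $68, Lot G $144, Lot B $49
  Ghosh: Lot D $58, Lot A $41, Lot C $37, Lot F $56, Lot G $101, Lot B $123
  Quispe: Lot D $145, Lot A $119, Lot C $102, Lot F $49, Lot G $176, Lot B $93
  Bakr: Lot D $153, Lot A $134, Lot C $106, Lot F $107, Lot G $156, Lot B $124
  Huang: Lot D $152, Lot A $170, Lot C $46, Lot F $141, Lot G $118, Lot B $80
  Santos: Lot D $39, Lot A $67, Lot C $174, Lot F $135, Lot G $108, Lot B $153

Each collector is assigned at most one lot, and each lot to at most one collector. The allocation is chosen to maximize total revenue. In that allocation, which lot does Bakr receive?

Optimal: Watson→Lot A ($150), Ghosh→Lot B ($123), Quispe→Lot G ($176), Bakr→Lot D ($153), Huang→Lot F ($141), Santos→Lot C ($174) — total 150+123+176+153+141+174 = $917.
Column-greedy (each lot in turn goes to its best remaining collector) gives $905, worse by 12.
No other one-to-one assignment exceeds $917.
Bakr's own top lot is Lot G ($156), but forcing Bakr→Lot G and reassigning the rest optimally gives only $889 — worse by 28.

Bakr receives Lot D.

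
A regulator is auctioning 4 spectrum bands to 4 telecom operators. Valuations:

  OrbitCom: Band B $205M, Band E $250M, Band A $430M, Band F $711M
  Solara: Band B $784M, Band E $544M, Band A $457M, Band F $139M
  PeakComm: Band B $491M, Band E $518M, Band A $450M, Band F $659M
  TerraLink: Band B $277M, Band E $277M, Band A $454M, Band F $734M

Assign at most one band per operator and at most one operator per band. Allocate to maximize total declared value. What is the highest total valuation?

Optimal: OrbitCom→Band F ($711M), Solara→Band B ($784M), PeakComm→Band E ($518M), TerraLink→Band A ($454M) — total 711+784+518+454 = $2467M.
Max-entry greedy (repeatedly take the single best remaining cell) gives $2466M, worse by 1.

Max total: $2467M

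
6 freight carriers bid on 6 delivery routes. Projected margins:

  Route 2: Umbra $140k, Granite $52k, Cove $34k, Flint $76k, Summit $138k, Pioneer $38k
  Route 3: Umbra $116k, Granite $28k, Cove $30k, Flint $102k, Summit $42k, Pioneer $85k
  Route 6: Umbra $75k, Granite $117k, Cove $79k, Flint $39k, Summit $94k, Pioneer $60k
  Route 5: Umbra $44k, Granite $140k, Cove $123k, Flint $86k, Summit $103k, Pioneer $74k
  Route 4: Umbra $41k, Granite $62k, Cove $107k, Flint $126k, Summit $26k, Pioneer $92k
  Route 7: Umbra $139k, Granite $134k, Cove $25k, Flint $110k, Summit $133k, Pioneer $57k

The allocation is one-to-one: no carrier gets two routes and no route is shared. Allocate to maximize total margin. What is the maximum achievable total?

Max total: $728k

This is the linear assignment problem.
Optimal: Umbra→Route 7 ($139k), Granite→Route 6 ($117k), Cove→Route 5 ($123k), Flint→Route 4 ($126k), Summit→Route 2 ($138k), Pioneer→Route 3 ($85k) — total 139+117+123+126+138+85 = $728k.
Max-entry greedy (repeatedly take the single best remaining cell) gives $703k, worse by 25.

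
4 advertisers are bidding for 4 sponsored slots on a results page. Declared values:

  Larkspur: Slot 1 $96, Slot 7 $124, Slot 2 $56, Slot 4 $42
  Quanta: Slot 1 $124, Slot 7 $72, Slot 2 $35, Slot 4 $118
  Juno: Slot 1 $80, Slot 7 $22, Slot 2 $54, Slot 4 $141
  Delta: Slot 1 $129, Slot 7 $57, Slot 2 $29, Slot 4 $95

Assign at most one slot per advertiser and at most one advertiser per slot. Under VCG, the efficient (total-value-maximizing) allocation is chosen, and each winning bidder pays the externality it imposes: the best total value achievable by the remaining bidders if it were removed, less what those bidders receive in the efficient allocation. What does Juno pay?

Efficient allocation: Larkspur→Slot 7 ($124), Quanta→Slot 2 ($35), Juno→Slot 4 ($141), Delta→Slot 1 ($129); total welfare W = $429.
Juno receives Slot 4 at value $141, so the others get W − 141 = $288.
Without Juno: best allocation of the remaining 3 bidders over all 4 slots is Larkspur→Slot 7 ($124), Quanta→Slot 4 ($118), Delta→Slot 1 ($129), total $371.
VCG payment = (others' best without Juno) − (others' welfare with Juno) = 371 − 288 = $83.

Juno pays $83.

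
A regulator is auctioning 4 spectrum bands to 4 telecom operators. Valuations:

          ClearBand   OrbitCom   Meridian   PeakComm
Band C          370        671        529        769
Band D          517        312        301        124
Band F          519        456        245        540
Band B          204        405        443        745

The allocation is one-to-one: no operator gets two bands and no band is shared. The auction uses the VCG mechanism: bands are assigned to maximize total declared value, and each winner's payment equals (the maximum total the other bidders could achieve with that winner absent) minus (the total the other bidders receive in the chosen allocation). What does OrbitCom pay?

OrbitCom pays $2M.

Efficient allocation: ClearBand→Band D ($517M), OrbitCom→Band F ($456M), Meridian→Band C ($529M), PeakComm→Band B ($745M); total welfare W = $2247M.
OrbitCom receives Band F at value $456M, so the others get W − 456 = $1791M.
Without OrbitCom: best allocation of the remaining 3 bidders over all 4 bands is ClearBand→Band F ($519M), Meridian→Band C ($529M), PeakComm→Band B ($745M), total $1793M.
VCG payment = (others' best without OrbitCom) − (others' welfare with OrbitCom) = 1793 − 1791 = $2M.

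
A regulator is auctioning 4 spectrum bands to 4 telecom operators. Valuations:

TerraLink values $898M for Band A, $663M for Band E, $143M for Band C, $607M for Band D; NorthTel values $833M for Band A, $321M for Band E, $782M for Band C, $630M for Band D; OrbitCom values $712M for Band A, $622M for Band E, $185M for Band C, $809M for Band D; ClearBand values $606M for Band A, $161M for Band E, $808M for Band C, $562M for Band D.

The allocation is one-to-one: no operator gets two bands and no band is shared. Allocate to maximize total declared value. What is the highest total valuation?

Max total: $3113M

Optimal: TerraLink→Band E ($663M), NorthTel→Band A ($833M), OrbitCom→Band D ($809M), ClearBand→Band C ($808M) — total 663+833+809+808 = $3113M.
Row-greedy (each operator in turn takes its best remaining band) gives $2650M, worse by 463.
Swapping NorthTel↔OrbitCom (NorthTel→Band D $630M, OrbitCom→Band A $712M) loses 300.
No other one-to-one assignment exceeds $3113M.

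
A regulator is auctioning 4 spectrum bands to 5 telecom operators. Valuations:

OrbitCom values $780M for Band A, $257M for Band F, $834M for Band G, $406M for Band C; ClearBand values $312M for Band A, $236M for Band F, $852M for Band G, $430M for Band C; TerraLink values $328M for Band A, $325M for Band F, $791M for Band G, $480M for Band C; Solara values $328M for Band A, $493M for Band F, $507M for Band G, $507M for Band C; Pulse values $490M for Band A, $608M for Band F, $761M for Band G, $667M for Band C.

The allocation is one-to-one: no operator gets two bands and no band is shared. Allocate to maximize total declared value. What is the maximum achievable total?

Maximum total: $2792M

Treat this as an assignment problem: match each operator to one band.
Optimal: OrbitCom→Band A ($780M), Solara→Band F ($493M), ClearBand→Band G ($852M), Pulse→Band C ($667M) — total 780+493+852+667 = $2792M.
Row-greedy (each operator in turn takes its best remaining band) gives $2085M, worse by 707.
Next-best assignment: OrbitCom→Band A, Pulse→Band F, ClearBand→Band G, Solara→Band C = $2747M.
Swapping Pulse↔ClearBand (Pulse→Band G $761M, ClearBand→Band C $430M) loses 328.
Every other assignment is strictly worse.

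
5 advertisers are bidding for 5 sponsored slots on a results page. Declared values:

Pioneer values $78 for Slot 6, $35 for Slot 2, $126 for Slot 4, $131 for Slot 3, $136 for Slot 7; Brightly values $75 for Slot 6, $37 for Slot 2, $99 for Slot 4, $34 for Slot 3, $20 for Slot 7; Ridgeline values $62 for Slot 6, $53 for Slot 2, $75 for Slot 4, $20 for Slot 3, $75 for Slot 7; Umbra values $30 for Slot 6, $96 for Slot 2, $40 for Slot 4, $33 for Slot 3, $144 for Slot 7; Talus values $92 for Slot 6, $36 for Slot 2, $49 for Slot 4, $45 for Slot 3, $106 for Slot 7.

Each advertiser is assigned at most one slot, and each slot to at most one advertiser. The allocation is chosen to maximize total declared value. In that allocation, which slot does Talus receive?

Optimal: Pioneer→Slot 3 ($131), Brightly→Slot 4 ($99), Ridgeline→Slot 2 ($53), Umbra→Slot 7 ($144), Talus→Slot 6 ($92) — total 131+99+53+144+92 = $519.
Row-greedy (each advertiser in turn takes its best remaining slot) gives $438, worse by 81.
Next-best assignment: Pioneer→Slot 3, Brightly→Slot 4, Ridgeline→Slot 6, Umbra→Slot 2, Talus→Slot 7 = $494.
Swapping Pioneer↔Ridgeline (Pioneer→Slot 2 $35, Ridgeline→Slot 3 $20) loses 129.
Checked against all permutations: $519 is optimal.
Talus's own top slot is Slot 7 ($106), but forcing Talus→Slot 7 and reassigning the rest optimally gives only $494 — worse by 25.

Talus receives Slot 6.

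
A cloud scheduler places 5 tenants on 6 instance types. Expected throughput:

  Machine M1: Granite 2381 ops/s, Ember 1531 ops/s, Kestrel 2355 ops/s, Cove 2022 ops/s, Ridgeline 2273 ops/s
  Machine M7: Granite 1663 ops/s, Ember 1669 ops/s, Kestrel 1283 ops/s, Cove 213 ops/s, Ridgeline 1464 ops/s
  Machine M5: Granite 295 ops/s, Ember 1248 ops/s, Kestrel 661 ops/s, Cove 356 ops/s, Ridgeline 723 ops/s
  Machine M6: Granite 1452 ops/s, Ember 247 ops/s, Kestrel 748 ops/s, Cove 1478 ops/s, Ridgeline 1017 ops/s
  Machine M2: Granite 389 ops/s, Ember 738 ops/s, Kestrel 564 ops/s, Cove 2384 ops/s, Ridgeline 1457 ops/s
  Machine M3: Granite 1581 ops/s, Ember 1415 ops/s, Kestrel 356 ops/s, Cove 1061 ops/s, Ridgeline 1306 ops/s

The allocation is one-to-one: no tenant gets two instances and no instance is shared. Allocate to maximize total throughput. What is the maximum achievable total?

Optimal: Granite→Machine M6 (1452 ops/s), Ember→Machine M7 (1669 ops/s), Kestrel→Machine M1 (2355 ops/s), Cove→Machine M2 (2384 ops/s), Ridgeline→Machine M3 (1306 ops/s) — total 1452+1669+2355+2384+1306 = 9166 ops/s.
Column-greedy (each instance in turn goes to its best remaining tenant) gives 6815 ops/s, worse by 2351.
Next-best assignment: Granite→Machine M6, Ember→Machine M3, Kestrel→Machine M1, Cove→Machine M2, Ridgeline→Machine M7 = 9070 ops/s.
Checked against all permutations: 9166 ops/s is optimal.

Max total: 9166 ops/s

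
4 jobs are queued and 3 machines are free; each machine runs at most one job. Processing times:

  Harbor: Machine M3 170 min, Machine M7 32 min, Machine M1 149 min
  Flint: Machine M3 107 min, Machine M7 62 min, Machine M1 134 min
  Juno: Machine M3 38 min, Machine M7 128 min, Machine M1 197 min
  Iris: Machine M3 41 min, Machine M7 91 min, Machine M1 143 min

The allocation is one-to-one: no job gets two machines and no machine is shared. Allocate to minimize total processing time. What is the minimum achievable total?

Optimal: Juno→Machine M3 (38 min), Harbor→Machine M7 (32 min), Flint→Machine M1 (134 min) — total 38+32+134 = 204 min.
Row-greedy (each job in turn takes its cheapest remaining machine) gives 336 min, worse by 132.
Swapping Flint↔Juno (Flint→Machine M3 107 min, Juno→Machine M1 197 min) adds 132.

Min total: 204 min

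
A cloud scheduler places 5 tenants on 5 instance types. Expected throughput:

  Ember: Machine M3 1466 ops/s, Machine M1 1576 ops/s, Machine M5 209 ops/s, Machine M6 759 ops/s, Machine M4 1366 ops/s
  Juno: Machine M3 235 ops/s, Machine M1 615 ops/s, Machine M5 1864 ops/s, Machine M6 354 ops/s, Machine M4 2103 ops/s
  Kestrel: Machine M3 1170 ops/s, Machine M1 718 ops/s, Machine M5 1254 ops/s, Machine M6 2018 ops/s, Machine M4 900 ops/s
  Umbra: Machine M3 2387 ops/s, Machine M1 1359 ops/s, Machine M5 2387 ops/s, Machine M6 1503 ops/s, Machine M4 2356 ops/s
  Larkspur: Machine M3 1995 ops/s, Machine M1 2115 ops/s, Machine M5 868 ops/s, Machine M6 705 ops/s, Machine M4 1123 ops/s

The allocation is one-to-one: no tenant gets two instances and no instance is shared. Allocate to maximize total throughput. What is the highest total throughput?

This is a one-to-one assignment (maximum-weight bipartite matching).
Optimal: Ember→Machine M3 (1466 ops/s), Juno→Machine M4 (2103 ops/s), Kestrel→Machine M6 (2018 ops/s), Umbra→Machine M5 (2387 ops/s), Larkspur→Machine M1 (2115 ops/s) — total 1466+2103+2018+2387+2115 = 10089 ops/s.
Max-entry greedy (repeatedly take the single best remaining cell) gives 8832 ops/s, worse by 1257.
Swapping Larkspur↔Juno (Larkspur→Machine M4 1123 ops/s, Juno→Machine M1 615 ops/s) loses 2480.

Max total: 10089 ops/s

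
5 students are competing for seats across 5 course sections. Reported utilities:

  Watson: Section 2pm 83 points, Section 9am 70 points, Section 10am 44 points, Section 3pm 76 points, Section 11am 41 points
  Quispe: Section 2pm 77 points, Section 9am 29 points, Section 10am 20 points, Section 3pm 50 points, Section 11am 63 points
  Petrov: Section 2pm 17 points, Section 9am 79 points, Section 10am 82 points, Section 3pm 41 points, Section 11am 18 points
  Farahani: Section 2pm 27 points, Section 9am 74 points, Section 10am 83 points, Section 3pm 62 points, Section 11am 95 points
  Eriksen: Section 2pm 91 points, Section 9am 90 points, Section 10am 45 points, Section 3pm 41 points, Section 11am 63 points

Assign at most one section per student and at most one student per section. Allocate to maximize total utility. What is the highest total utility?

Max total: 420 points

Optimal: Watson→Section 3pm (76 points), Quispe→Section 2pm (77 points), Petrov→Section 10am (82 points), Farahani→Section 11am (95 points), Eriksen→Section 9am (90 points) — total 76+77+82+95+90 = 420 points.
Column-greedy (each section in turn goes to its best remaining student) gives 392 points, worse by 28.
Next-best assignment: Watson→Section 2pm, Quispe→Section 3pm, Petrov→Section 10am, Farahani→Section 11am, Eriksen→Section 9am = 400 points.
No other one-to-one assignment exceeds 420 points.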